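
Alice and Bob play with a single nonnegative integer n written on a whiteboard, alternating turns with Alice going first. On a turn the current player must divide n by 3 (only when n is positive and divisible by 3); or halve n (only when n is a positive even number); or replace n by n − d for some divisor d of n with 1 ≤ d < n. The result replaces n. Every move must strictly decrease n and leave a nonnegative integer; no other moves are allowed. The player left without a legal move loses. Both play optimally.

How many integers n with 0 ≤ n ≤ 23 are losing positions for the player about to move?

11

Positions with no move are L. A position that does have a move is losing for the player to move precisely when every available move leads to a winning position for the opponent. Fill in the labels:
n=0: no move → L
n=1: no move → L
n=2: can move to 1, which is L ⇒ W
n=3: can move to 1, which is L ⇒ W
n=4: moves to 2(W), 3(W); every one is W ⇒ L
n=5: can move to 4, which is L ⇒ W
n=6: can move to 4, which is L ⇒ W
n=7: the only move is to 6(W), a W ⇒ L
n=8: can move to 4, which is L ⇒ W
n=9: moves to 3(W), 6(W), 8(W); every one is W ⇒ L
n=10: can move to 9, which is L ⇒ W
n=11: the only move is to 10(W), a W ⇒ L
n=12: can move to 4, which is L ⇒ W
n=13: the only move is to 12(W), a W ⇒ L
n=14: can move to 7, which is L ⇒ W
n=15: moves to 5(W), 10(W), 12(W), 14(W); every one is W ⇒ L
n=16: can move to 15, which is L ⇒ W
n=17: the only move is to 16(W), a W ⇒ L
n=18: can move to 9, which is L ⇒ W
n=19: the only move is to 18(W), a W ⇒ L
n=20: can move to 15, which is L ⇒ W
n=21: can move to 7, which is L ⇒ W
n=22: can move to 11, which is L ⇒ W
n=23: the only move is to 22(W), a W ⇒ L
L entries with 0 ≤ n ≤ 23: n = 0, 1, 4, 7, 9, 11, 13, 15, 17, 19, 23; that makes 11.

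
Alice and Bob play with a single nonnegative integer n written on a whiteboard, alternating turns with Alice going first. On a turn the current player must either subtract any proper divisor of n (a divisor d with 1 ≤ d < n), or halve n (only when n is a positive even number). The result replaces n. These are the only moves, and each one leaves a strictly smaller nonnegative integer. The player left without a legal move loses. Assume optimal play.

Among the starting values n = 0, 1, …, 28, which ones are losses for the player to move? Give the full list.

Build the W/L table. Terminal = L. A non-terminal position is W if it has a move to some L; otherwise it is L.
n=0: no move → L
n=1: no move → L
n=2: →1(L), so W
n=3: →2(W) only, which is W, so L
n=4: →3(L), so W
n=5: →4(W) only, which is W, so L
n=6: →3(L), so W
n=7: →6(W) only, which is W, so L
n=8: →7(L), so W
n=9: →6(W), 8(W) — all W, so L
n=10: →5(L), so W
n=11: →10(W) only, which is W, so L
n=12: →9(L), so W
n=13: →12(W) only, which is W, so L
n=14: →7(L), so W
n=15: →10(W), 12(W), 14(W) — all W, so L
n=16: →15(L), so W
n=17: →16(W) only, which is W, so L
n=18: →9(L), so W
n=19: →18(W) only, which is W, so L
n=20: →15(L), so W
n=21: →14(W), 18(W), 20(W) — all W, so L
n=22: →11(L), so W
n=23: →22(W) only, which is W, so L
n=24: →21(L), so W
n=25: →20(W), 24(W) — all W, so L
n=26: →13(L), so W
n=27: →18(W), 24(W), 26(W) — all W, so L
n=28: →21(L), so W
The losing starting values of n are exactly the entries labelled L in this table (15 of them).

0, 1, 3, 5, 7, 9, 11, 13, 15, 17, 19, 21, 23, 25, 27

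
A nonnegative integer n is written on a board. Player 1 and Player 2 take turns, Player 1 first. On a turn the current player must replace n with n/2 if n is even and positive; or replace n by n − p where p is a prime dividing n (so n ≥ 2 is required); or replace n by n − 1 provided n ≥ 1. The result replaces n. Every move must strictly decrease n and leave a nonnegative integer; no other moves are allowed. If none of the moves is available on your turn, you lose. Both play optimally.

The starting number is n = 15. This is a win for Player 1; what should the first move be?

Compute win/loss labels from the base case upward. A position with no move is L. Any other position is W if it can reach an L in one move, else L.
n=0: no move → L
n=1: →0(L), so W
n=2: →0(L), so W
n=3: →0(L), so W
n=4: →2(W), 3(W) — all W, so L
n=5: →0(L), so W
n=6: →4(L), so W
n=7: →0(L), so W
n=8: →4(L), so W
n=9: →6(W), 8(W) — all W, so L
n=10: →9(L), so W
n=11: →0(L), so W
n=12: →9(L), so W
n=13: →0(L), so W
n=14: →7(W), 12(W), 13(W) — all W, so L
n=15: →14(L), so W
From 15, the L positions reachable in one move are: 14.

Move to 14.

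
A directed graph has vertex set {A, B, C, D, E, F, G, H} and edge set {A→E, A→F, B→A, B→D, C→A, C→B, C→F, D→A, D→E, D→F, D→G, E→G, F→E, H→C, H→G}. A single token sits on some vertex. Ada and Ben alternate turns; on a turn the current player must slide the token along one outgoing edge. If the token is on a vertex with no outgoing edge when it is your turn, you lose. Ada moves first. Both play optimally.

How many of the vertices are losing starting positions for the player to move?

Build the W/L table. Terminal = L. A non-terminal position is W if it has a move to some L; otherwise it is L.
Every edge goes from a vertex to one that appears earlier in the order G, E, F, A, D, B, C, H, so processing vertices in that order labels each vertex after all of its successors.
G: no outgoing edge → L
E: W (go to G, an L position)
F: L (sole option E(W) is W)
A: W (go to F, an L position)
D: W (go to F, an L position)
B: L (options D(W), A(W) are all W)
C: W (go to B, an L position)
H: W (go to G, an L position)
The L vertices are B, F, G; that is 3 in all.

3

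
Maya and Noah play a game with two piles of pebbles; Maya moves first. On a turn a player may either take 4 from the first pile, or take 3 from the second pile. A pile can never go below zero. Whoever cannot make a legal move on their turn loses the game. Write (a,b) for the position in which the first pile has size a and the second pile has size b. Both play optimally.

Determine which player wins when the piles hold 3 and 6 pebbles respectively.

Noah wins.

Compute win/loss labels from the base case upward. A position with no move is L. Any other position is W if it can reach an L in one move, else L.
No move ever increases a pile, so every position that can arise here has a ≤ 3 and b ≤ 6; it is enough to label the cells with 0 ≤ a ≤ 3 and 0 ≤ b ≤ 6.
Every move lowers a or b (never raises either), so fill the grid row by row in increasing a, and left to right within a row: each cell's successors are then already labelled.
      b=0  b=1  b=2  b=3  b=4  b=5  b=6
a=0:    L    L    L    W    W    W    L
a=1:    L    L    L    W    W    W    L
a=2:    L    L    L    W    W    W    L
a=3:    L    L    L    W    W    W    L
Cells with no legal move (terminal, hence L): (0,0), (0,1), (0,2), (1,0), (1,1), (1,2), (2,0), (2,1), (2,2), (3,0), (3,1), (3,2).
The remaining L cells, each justified by listing all of its moves:
(0,6): only reaches (0,3)(W), which is W → L
(1,6): only reaches (1,3)(W), which is W → L
(2,6): only reaches (2,3)(W), which is W → L
(3,6): only reaches (3,3)(W), which is W → L
Every other cell has at least one move into one of the L cells above, so it is W.
The starting position (3,6) is L: whatever Maya does, the opponent receives a W position.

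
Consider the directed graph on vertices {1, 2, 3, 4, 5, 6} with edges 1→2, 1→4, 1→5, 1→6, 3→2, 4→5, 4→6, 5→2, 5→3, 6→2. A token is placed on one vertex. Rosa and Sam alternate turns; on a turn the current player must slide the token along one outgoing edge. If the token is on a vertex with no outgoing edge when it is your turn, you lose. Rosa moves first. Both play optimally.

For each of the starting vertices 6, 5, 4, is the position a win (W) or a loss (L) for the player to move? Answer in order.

6: W, 5: W, 4: L

Build the W/L table. Terminal = L. A non-terminal position is W if it has a move to some L; otherwise it is L.
Every edge goes from a vertex to one that appears earlier in the order 2, 6, 3, 5, 4, 1, so processing vertices in that order labels each vertex after all of its successors.
2: no outgoing edge → L
6: can move to 2, which is L ⇒ W
3: can move to 2, which is L ⇒ W
5: can move to 2, which is L ⇒ W
4: moves to 5(W), 6(W); every one is W ⇒ L
1: can move to 4, which is L ⇒ W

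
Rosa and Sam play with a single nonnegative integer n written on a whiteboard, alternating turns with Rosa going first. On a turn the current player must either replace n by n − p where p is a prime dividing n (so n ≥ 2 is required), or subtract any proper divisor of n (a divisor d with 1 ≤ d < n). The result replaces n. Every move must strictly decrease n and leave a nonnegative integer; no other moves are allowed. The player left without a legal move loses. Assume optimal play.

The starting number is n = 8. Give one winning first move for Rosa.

Move to 4.

Positions with no move are L. A position that does have a move is losing for the player to move precisely when every available move leads to a winning position for the opponent. Fill in the labels:
n=0: no move → L
n=1: no move → L
n=2: reaches L-position 0 → W
n=3: reaches L-position 0 → W
n=4: only reaches 2(W), 3(W), all W → L
n=5: reaches L-position 0 → W
n=6: reaches L-position 4 → W
n=7: reaches L-position 0 → W
n=8: reaches L-position 4 → W
From 8, the L positions reachable in one move are: 4.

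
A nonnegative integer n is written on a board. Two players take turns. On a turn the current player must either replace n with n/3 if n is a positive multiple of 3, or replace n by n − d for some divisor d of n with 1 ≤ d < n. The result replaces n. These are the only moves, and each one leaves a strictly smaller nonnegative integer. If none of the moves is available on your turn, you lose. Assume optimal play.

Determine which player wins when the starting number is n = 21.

Use the standard recursion: the mover loses at a terminal position; elsewhere, the mover wins exactly when some move hands the opponent an L position.
n=0: no move → L
n=1: no move → L
n=2: reaches L-position 1 → W
n=3: reaches L-position 1 → W
n=4: only reaches 2(W), 3(W), all W → L
n=5: reaches L-position 4 → W
n=6: reaches L-position 4 → W
n=7: only reaches 6(W), which is W → L
n=8: reaches L-position 4 → W
n=9: only reaches 3(W), 6(W), 8(W), all W → L
n=10: reaches L-position 9 → W
n=11: only reaches 10(W), which is W → L
n=12: reaches L-position 4 → W
n=13: only reaches 12(W), which is W → L
n=14: reaches L-position 7 → W
n=15: only reaches 5(W), 10(W), 12(W), 14(W), all W → L
n=16: reaches L-position 15 → W
n=17: only reaches 16(W), which is W → L
n=18: reaches L-position 9 → W
n=19: only reaches 18(W), which is W → L
n=20: reaches L-position 15 → W
n=21: reaches L-position 7 → W
From 21 the player to move can move to 7, reaching an L position.

The first player wins.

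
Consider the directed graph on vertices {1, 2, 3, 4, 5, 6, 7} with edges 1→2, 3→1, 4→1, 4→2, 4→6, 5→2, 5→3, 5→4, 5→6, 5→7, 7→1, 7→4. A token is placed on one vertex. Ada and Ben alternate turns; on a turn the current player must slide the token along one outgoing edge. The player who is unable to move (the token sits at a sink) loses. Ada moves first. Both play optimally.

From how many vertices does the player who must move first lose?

4

Classify positions by backward induction: terminal positions (no move available) are L. From any other position, the mover wins iff some move reaches an L.
Every edge goes from a vertex to one that appears earlier in the order 2, 6, 1, 4, 7, 3, 5, so processing vertices in that order labels each vertex after all of its successors.
2: no outgoing edge → L
6: no outgoing edge → L
1: reaches L-position 2 → W
4: reaches L-position 6 → W
7: only reaches 4(W), 1(W), all W → L
3: only reaches 1(W), which is W → L
5: reaches L-position 3 → W
The L vertices are 2, 3, 6, 7; that is 4 in all.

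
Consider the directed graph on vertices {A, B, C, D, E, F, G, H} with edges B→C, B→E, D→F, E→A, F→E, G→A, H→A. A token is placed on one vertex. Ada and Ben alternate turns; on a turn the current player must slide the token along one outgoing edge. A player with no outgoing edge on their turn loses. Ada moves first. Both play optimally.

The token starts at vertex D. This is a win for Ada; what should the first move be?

Move to F.

Build the W/L table. Terminal = L. A non-terminal position is W if it has a move to some L; otherwise it is L.
Every edge goes from a vertex to one that appears earlier in the order C, A, E, F, G, B, H, D, so processing vertices in that order labels each vertex after all of its successors.
C: no outgoing edge → L
A: no outgoing edge → L
E: →A(L), so W
F: →E(W) only, which is W, so L
G: →A(L), so W
B: →C(L), so W
H: →A(L), so W
D: →F(L), so W
From D, the L positions reachable in one move are: F.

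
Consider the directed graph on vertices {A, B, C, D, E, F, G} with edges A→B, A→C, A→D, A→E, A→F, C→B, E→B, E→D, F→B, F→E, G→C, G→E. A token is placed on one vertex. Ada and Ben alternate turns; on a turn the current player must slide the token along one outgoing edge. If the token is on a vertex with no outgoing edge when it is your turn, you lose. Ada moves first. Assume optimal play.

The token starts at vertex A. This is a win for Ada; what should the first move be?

Move to D.

Build the W/L table. Terminal = L. A non-terminal position is W if it has a move to some L; otherwise it is L.
Every edge goes from a vertex to one that appears earlier in the order B, D, E, C, F, A, G, so processing vertices in that order labels each vertex after all of its successors.
B: no outgoing edge → L
D: no outgoing edge → L
E: reaches L-position D → W
C: reaches L-position B → W
F: reaches L-position B → W
A: reaches L-position D → W
G: only reaches C(W), E(W), all W → L
From A, the L positions reachable in one move are: D, B. Any move reaching one of these is winning.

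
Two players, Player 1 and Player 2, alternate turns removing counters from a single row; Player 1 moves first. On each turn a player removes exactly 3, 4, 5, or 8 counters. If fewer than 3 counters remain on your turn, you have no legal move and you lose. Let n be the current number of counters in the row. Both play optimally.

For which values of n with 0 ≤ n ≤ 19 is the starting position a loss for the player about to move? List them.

Label each position W (a win for the player to move) or L (a loss). A position with no legal move is L; any other position is W exactly when some move reaches an L, and L when every move reaches a W.
n=0: no move → L
n=1: no move → L
n=2: no move → L
n=3: W (go to 0, an L position)
n=4: W (go to 1, an L position)
n=5: W (go to 2, an L position)
n=6: W (go to 2, an L position)
n=7: W (go to 2, an L position)
n=8: W (go to 0, an L position)
n=9: W (go to 1, an L position)
n=10: W (go to 2, an L position)
n=11: L (options 8(W), 7(W), 6(W), 3(W) are all W)
n=12: L (options 9(W), 8(W), 7(W), 4(W) are all W)
n=13: L (options 10(W), 9(W), 8(W), 5(W) are all W)
n=14: W (go to 11, an L position)
n=15: W (go to 12, an L position)
n=16: W (go to 13, an L position)
n=17: W (go to 13, an L position)
n=18: W (go to 13, an L position)
n=19: W (go to 11, an L position)
The losing starting values of n are exactly the entries labelled L in this table (6 of them).

0, 1, 2, 11, 12, 13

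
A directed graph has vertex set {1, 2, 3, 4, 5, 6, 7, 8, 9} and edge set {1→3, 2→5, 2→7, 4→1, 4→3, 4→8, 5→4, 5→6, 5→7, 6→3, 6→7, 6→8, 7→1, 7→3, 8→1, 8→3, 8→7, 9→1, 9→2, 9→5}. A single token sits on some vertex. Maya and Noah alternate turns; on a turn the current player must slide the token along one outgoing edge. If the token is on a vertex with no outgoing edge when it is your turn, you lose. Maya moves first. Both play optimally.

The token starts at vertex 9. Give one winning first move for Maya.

Move to 5.

Positions with no move are L. A position that does have a move is losing for the player to move precisely when every available move leads to a winning position for the opponent. Fill in the labels:
Every edge goes from a vertex to one that appears earlier in the order 3, 1, 7, 8, 6, 4, 5, 2, 9, so processing vertices in that order labels each vertex after all of its successors.
3: no outgoing edge → L
1: reaches L-position 3 → W
7: reaches L-position 3 → W
8: reaches L-position 3 → W
6: reaches L-position 3 → W
4: reaches L-position 3 → W
5: only reaches 4(W), 6(W), 7(W), all W → L
2: reaches L-position 5 → W
9: reaches L-position 5 → W
From 9, the L positions reachable in one move are: 5.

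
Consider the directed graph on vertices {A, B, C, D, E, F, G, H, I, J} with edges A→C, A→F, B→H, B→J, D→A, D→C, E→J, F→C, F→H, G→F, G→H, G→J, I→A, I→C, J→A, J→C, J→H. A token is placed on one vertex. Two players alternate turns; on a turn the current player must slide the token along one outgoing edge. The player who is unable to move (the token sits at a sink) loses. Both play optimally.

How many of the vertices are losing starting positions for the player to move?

Work bottom-up. With no move the player to move loses. Otherwise the position is W if at least one move leads to an L position for the opponent, and L if every move leads to a W.
Every edge goes from a vertex to one that appears earlier in the order H, C, F, A, D, J, G, E, I, B, so processing vertices in that order labels each vertex after all of its successors.
H: no outgoing edge → L
C: no outgoing edge → L
F: W (go to C, an L position)
A: W (go to C, an L position)
D: W (go to C, an L position)
J: W (go to C, an L position)
G: W (go to H, an L position)
E: L (sole option J(W) is W)
I: W (go to C, an L position)
B: W (go to H, an L position)
The L vertices are C, E, H; that is 3 in all.

3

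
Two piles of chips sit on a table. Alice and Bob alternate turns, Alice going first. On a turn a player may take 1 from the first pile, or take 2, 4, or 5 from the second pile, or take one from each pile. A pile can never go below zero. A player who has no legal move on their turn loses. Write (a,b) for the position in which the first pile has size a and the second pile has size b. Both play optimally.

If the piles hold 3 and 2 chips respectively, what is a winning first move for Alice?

Build the W/L table. Terminal = L. A non-terminal position is W if it has a move to some L; otherwise it is L.
No move ever increases a pile, so every position that can arise here has a ≤ 3 and b ≤ 2; it is enough to label the cells with 0 ≤ a ≤ 3 and 0 ≤ b ≤ 2.
Every move lowers a or b (never raises either), so fill the grid row by row in increasing a, and left to right within a row: each cell's successors are then already labelled.
      b=0  b=1  b=2
a=0:    L    L    W
a=1:    W    W    W
a=2:    L    L    W
a=3:    W    W    W
Cells with no legal move (terminal, hence L): (0,0), (0,1).
The remaining L cells, each justified by listing all of its moves:
(2,0): the only move is to (1,0)(W), a W ⇒ L
(2,1): moves to (1,1)(W), (1,0)(W); every one is W ⇒ L
Every other cell has at least one move into one of the L cells above, so it is W.
From (3,2), the L positions reachable in one move are: (2,1).

Move to (2,1).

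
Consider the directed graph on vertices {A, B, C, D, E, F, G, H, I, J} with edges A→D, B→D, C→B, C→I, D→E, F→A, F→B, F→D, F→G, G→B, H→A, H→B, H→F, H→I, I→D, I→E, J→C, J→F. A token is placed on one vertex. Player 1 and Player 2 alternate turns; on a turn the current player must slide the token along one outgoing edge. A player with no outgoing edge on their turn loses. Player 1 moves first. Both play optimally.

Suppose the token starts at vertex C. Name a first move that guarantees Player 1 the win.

Label each position W (a win for the player to move) or L (a loss). A position with no legal move is L; any other position is W exactly when some move reaches an L, and L when every move reaches a W.
Every edge goes from a vertex to one that appears earlier in the order E, D, B, I, A, C, G, F, H, J, so processing vertices in that order labels each vertex after all of its successors.
E: no outgoing edge → L
D: can move to E, which is L ⇒ W
B: the only move is to D(W), a W ⇒ L
I: can move to E, which is L ⇒ W
A: the only move is to D(W), a W ⇒ L
C: can move to B, which is L ⇒ W
G: can move to B, which is L ⇒ W
F: can move to A, which is L ⇒ W
H: can move to A, which is L ⇒ W
J: moves to F(W), C(W); every one is W ⇒ L
From C, the L positions reachable in one move are: B.

Move to B.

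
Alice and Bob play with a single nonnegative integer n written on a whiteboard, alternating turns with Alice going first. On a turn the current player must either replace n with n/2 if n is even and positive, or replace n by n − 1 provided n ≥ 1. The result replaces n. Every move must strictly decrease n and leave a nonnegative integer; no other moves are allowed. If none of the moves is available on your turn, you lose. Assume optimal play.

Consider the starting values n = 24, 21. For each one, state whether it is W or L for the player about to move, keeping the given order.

24: W, 21: L

Work bottom-up. With no move the player to move loses. Otherwise the position is W if at least one move leads to an L position for the opponent, and L if every move leads to a W.
n=0: no move → L
n=1: can move to 0, which is L ⇒ W
n=2: the only move is to 1(W), a W ⇒ L
n=3: can move to 2, which is L ⇒ W
n=4: can move to 2, which is L ⇒ W
n=5: the only move is to 4(W), a W ⇒ L
n=6: can move to 5, which is L ⇒ W
n=7: the only move is to 6(W), a W ⇒ L
n=8: can move to 7, which is L ⇒ W
n=9: the only move is to 8(W), a W ⇒ L
n=10: can move to 5, which is L ⇒ W
n=11: the only move is to 10(W), a W ⇒ L
n=12: can move to 11, which is L ⇒ W
n=13: the only move is to 12(W), a W ⇒ L
n=14: can move to 7, which is L ⇒ W
n=15: the only move is to 14(W), a W ⇒ L
n=16: can move to 15, which is L ⇒ W
n=17: the only move is to 16(W), a W ⇒ L
n=18: can move to 9, which is L ⇒ W
n=19: the only move is to 18(W), a W ⇒ L
n=20: can move to 19, which is L ⇒ W
n=21: the only move is to 20(W), a W ⇒ L
n=22: can move to 11, which is L ⇒ W
n=23: the only move is to 22(W), a W ⇒ L
n=24: can move to 23, which is L ⇒ W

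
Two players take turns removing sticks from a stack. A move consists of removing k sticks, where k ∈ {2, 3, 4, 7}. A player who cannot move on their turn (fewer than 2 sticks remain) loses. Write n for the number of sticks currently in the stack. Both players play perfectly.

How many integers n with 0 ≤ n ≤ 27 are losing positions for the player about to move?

Build the W/L table. Terminal = L. A non-terminal position is W if it has a move to some L; otherwise it is L.
n=0: no move → L
n=1: no move → L
n=2: W (go to 0, an L position)
n=3: W (go to 1, an L position)
n=4: W (go to 1, an L position)
n=5: W (go to 1, an L position)
n=6: L (options 4(W), 3(W), 2(W) are all W)
n=7: W (go to 0, an L position)
n=8: W (go to 6, an L position)
n=9: W (go to 6, an L position)
n=10: W (go to 6, an L position)
n=11: L (options 9(W), 8(W), 7(W), 4(W) are all W)
n=12: L (options 10(W), 9(W), 8(W), 5(W) are all W)
n=13: W (go to 11, an L position)
n=14: W (go to 12, an L position)
n=15: W (go to 12, an L position)
n=16: W (go to 12, an L position)
n=17: L (options 15(W), 14(W), 13(W), 10(W) are all W)
n=18: W (go to 11, an L position)
n=19: W (go to 17, an L position)
n=20: W (go to 17, an L position)
n=21: W (go to 17, an L position)
n=22: L (options 20(W), 19(W), 18(W), 15(W) are all W)
n=23: L (options 21(W), 20(W), 19(W), 16(W) are all W)
n=24: W (go to 22, an L position)
n=25: W (go to 23, an L position)
n=26: W (go to 23, an L position)
n=27: W (go to 23, an L position)
L entries with 0 ≤ n ≤ 27: n = 0, 1, 6, 11, 12, 17, 22, 23; that makes 8.

8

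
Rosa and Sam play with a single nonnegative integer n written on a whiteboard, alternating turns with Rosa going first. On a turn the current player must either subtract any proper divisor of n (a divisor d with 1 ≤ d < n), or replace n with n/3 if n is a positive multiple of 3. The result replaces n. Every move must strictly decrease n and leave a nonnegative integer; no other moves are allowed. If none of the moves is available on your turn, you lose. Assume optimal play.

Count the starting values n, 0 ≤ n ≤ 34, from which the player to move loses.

14

Build the W/L table. Terminal = L. A non-terminal position is W if it has a move to some L; otherwise it is L.
n=0: no move → L
n=1: no move → L
n=2: reaches L-position 1 → W
n=3: reaches L-position 1 → W
n=4: only reaches 2(W), 3(W), all W → L
n=5: reaches L-position 4 → W
n=6: reaches L-position 4 → W
n=7: only reaches 6(W), which is W → L
n=8: reaches L-position 4 → W
n=9: only reaches 3(W), 6(W), 8(W), all W → L
n=10: reaches L-position 9 → W
n=11: only reaches 10(W), which is W → L
n=12: reaches L-position 4 → W
n=13: only reaches 12(W), which is W → L
n=14: reaches L-position 7 → W
n=15: only reaches 5(W), 10(W), 12(W), 14(W), all W → L
n=16: reaches L-position 15 → W
n=17: only reaches 16(W), which is W → L
n=18: reaches L-position 9 → W
n=19: only reaches 18(W), which is W → L
n=20: reaches L-position 15 → W
n=21: reaches L-position 7 → W
n=22: reaches L-position 11 → W
n=23: only reaches 22(W), which is W → L
n=24: reaches L-position 23 → W
n=25: only reaches 20(W), 24(W), all W → L
n=26: reaches L-position 13 → W
n=27: reaches L-position 9 → W
n=28: only reaches 14(W), 21(W), 24(W), 26(W), 27(W), all W → L
n=29: reaches L-position 28 → W
n=30: reaches L-position 15 → W
n=31: only reaches 30(W), which is W → L
n=32: reaches L-position 28 → W
n=33: reaches L-position 11 → W
n=34: reaches L-position 17 → W
L entries with 0 ≤ n ≤ 34: n = 0, 1, 4, 7, 9, 11, 13, 15, 17, 19, 23, 25, 28, 31; that makes 14.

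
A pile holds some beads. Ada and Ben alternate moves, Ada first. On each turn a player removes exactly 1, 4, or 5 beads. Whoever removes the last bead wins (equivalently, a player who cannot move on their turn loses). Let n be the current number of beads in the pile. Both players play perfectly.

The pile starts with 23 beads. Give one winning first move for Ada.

Remove 5, leaving 18.

Compute win/loss labels from the base case upward. A position with no move is L. Any other position is W if it can reach an L in one move, else L.
n=0: no move → L
n=1: reaches L-position 0 → W
n=2: only reaches 1(W), which is W → L
n=3: reaches L-position 2 → W
n=4: reaches L-position 0 → W
n=5: reaches L-position 0 → W
n=6: reaches L-position 2 → W
n=7: reaches L-position 2 → W
n=8: only reaches 7(W), 4(W), 3(W), all W → L
n=9: reaches L-position 8 → W
n=10: only reaches 9(W), 6(W), 5(W), all W → L
n=11: reaches L-position 10 → W
n=12: reaches L-position 8 → W
n=13: reaches L-position 8 → W
n=14: reaches L-position 10 → W
n=15: reaches L-position 10 → W
n=16: only reaches 15(W), 12(W), 11(W), all W → L
n=17: reaches L-position 16 → W
n=18: only reaches 17(W), 14(W), 13(W), all W → L
n=19: reaches L-position 18 → W
n=20: reaches L-position 16 → W
n=21: reaches L-position 16 → W
n=22: reaches L-position 18 → W
n=23: reaches L-position 18 → W
From 23, the L positions reachable in one move are: 18.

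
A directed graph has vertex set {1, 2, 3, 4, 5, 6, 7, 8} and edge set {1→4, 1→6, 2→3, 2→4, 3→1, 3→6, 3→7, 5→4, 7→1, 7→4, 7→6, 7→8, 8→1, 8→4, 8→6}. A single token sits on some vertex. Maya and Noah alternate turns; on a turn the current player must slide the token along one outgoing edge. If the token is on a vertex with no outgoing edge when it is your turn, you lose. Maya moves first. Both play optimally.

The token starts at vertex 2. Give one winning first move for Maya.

Move to 4.

Work bottom-up. With no move the player to move loses. Otherwise the position is W if at least one move leads to an L position for the opponent, and L if every move leads to a W.
Every edge goes from a vertex to one that appears earlier in the order 6, 4, 1, 8, 7, 3, 5, 2, so processing vertices in that order labels each vertex after all of its successors.
6: no outgoing edge → L
4: no outgoing edge → L
1: reaches L-position 4 → W
8: reaches L-position 4 → W
7: reaches L-position 4 → W
3: reaches L-position 6 → W
5: reaches L-position 4 → W
2: reaches L-position 4 → W
From 2, the L positions reachable in one move are: 4.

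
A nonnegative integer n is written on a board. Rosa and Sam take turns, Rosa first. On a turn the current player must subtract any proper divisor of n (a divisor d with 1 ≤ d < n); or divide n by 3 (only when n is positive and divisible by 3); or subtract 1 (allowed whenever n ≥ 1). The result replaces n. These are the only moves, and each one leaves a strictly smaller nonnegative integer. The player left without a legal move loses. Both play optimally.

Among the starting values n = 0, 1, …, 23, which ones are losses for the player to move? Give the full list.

Positions with no move are L. A position that does have a move is losing for the player to move precisely when every available move leads to a winning position for the opponent. Fill in the labels:
n=0: no move → L
n=1: W (go to 0, an L position)
n=2: L (sole option 1(W) is W)
n=3: W (go to 2, an L position)
n=4: W (go to 2, an L position)
n=5: L (sole option 4(W) is W)
n=6: W (go to 2, an L position)
n=7: L (sole option 6(W) is W)
n=8: W (go to 7, an L position)
n=9: L (options 3(W), 6(W), 8(W) are all W)
n=10: W (go to 5, an L position)
n=11: L (sole option 10(W) is W)
n=12: W (go to 9, an L position)
n=13: L (sole option 12(W) is W)
n=14: W (go to 7, an L position)
n=15: W (go to 5, an L position)
n=16: L (options 8(W), 12(W), 14(W), 15(W) are all W)
n=17: W (go to 16, an L position)
n=18: W (go to 9, an L position)
n=19: L (sole option 18(W) is W)
n=20: W (go to 16, an L position)
n=21: W (go to 7, an L position)
n=22: W (go to 11, an L position)
n=23: L (sole option 22(W) is W)
Reading off the rows marked L gives the requested list; there are 10 such values of n.

0, 2, 5, 7, 9, 11, 13, 16, 19, 23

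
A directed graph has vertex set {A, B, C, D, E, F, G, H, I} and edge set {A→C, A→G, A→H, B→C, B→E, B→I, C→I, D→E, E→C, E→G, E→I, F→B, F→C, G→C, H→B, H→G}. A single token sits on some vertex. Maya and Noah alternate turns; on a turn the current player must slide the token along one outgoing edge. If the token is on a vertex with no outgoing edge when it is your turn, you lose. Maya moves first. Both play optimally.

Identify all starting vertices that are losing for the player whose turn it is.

D, F, G, I

Positions with no move are L. A position that does have a move is losing for the player to move precisely when every available move leads to a winning position for the opponent. Fill in the labels:
Every edge goes from a vertex to one that appears earlier in the order I, C, G, E, B, D, F, H, A, so processing vertices in that order labels each vertex after all of its successors.
I: no outgoing edge → L
C: reaches L-position I → W
G: only reaches C(W), which is W → L
E: reaches L-position G → W
B: reaches L-position I → W
D: only reaches E(W), which is W → L
F: only reaches B(W), C(W), all W → L
H: reaches L-position G → W
A: reaches L-position G → W
Reading off the rows marked L gives the requested list; there are 4 such vertices.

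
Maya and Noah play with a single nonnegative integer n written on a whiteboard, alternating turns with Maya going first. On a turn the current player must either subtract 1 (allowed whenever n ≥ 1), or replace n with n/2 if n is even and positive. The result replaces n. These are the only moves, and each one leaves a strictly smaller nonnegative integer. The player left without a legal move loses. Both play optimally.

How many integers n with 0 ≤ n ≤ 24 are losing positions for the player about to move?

Label each position W (a win for the player to move) or L (a loss). A position with no legal move is L; any other position is W exactly when some move reaches an L, and L when every move reaches a W.
n=0: no move → L
n=1: W (go to 0, an L position)
n=2: L (sole option 1(W) is W)
n=3: W (go to 2, an L position)
n=4: W (go to 2, an L position)
n=5: L (sole option 4(W) is W)
n=6: W (go to 5, an L position)
n=7: L (sole option 6(W) is W)
n=8: W (go to 7, an L position)
n=9: L (sole option 8(W) is W)
n=10: W (go to 5, an L position)
n=11: L (sole option 10(W) is W)
n=12: W (go to 11, an L position)
n=13: L (sole option 12(W) is W)
n=14: W (go to 7, an L position)
n=15: L (sole option 14(W) is W)
n=16: W (go to 15, an L position)
n=17: L (sole option 16(W) is W)
n=18: W (go to 9, an L position)
n=19: L (sole option 18(W) is W)
n=20: W (go to 19, an L position)
n=21: L (sole option 20(W) is W)
n=22: W (go to 11, an L position)
n=23: L (sole option 22(W) is W)
n=24: W (go to 23, an L position)
L entries with 0 ≤ n ≤ 24: n = 0, 2, 5, 7, 9, 11, 13, 15, 17, 19, 21, 23; that makes 12.

12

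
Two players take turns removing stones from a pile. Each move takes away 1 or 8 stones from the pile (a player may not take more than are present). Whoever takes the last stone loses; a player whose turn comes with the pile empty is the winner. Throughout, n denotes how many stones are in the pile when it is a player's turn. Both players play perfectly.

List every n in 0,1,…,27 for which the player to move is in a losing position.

Use the standard recursion: the mover wins at a terminal position; elsewhere, the mover wins exactly when some move hands the opponent an L position.
n=0: no move; the opponent has just taken the last stone and therefore loses → W
n=1: →0(W) only, which is W, so L
n=2: →1(L), so W
n=3: →2(W) only, which is W, so L
n=4: →3(L), so W
n=5: →4(W) only, which is W, so L
n=6: →5(L), so W
n=7: →6(W) only, which is W, so L
n=8: →7(L), so W
n=9: →1(L), so W
n=10: →9(W), 2(W) — all W, so L
n=11: →10(L), so W
n=12: →11(W), 4(W) — all W, so L
n=13: →12(L), so W
n=14: →13(W), 6(W) — all W, so L
n=15: →14(L), so W
n=16: →15(W), 8(W) — all W, so L
n=17: →16(L), so W
n=18: →10(L), so W
n=19: →18(W), 11(W) — all W, so L
n=20: →19(L), so W
n=21: →20(W), 13(W) — all W, so L
n=22: →21(L), so W
n=23: →22(W), 15(W) — all W, so L
n=24: →23(L), so W
n=25: →24(W), 17(W) — all W, so L
n=26: →25(L), so W
n=27: →19(L), so W
The losing starting values of n are exactly the entries labelled L in this table (12 of them).

1, 3, 5, 7, 10, 12, 14, 16, 19, 21, 23, 25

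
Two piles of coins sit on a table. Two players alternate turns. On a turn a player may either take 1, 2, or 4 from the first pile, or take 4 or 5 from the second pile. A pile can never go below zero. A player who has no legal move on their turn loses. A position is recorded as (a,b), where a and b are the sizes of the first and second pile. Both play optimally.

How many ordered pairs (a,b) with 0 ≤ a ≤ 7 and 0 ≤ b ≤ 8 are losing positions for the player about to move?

26

Work bottom-up. With no move the player to move loses. Otherwise the position is W if at least one move leads to an L position for the opponent, and L if every move leads to a W.
Every move lowers a or b (never raises either), so fill the grid row by row in increasing a, and left to right within a row: each cell's successors are then already labelled.
      b=0  b=1  b=2  b=3  b=4  b=5  b=6  b=7  b=8
a=0:    L    L    L    L    W    W    W    W    W
a=1:    W    W    W    W    L    L    L    L    W
a=2:    W    W    W    W    W    W    W    W    L
a=3:    L    L    L    L    W    W    W    W    W
a=4:    W    W    W    W    L    L    L    L    W
a=5:    W    W    W    W    W    W    W    W    L
a=6:    L    L    L    L    W    W    W    W    W
a=7:    W    W    W    W    L    L    L    L    W
Cells with no legal move (terminal, hence L): (0,0), (0,1), (0,2), (0,3).
The remaining L cells, each justified by listing all of its moves:
(1,4): →(0,4)(W), (1,0)(W) — all W, so L
(1,5): →(0,5)(W), (1,1)(W), (1,0)(W) — all W, so L
(1,6): →(0,6)(W), (1,2)(W), (1,1)(W) — all W, so L
(1,7): →(0,7)(W), (1,3)(W), (1,2)(W) — all W, so L
(2,8): →(1,8)(W), (0,8)(W), (2,4)(W), (2,3)(W) — all W, so L
(3,0): →(2,0)(W), (1,0)(W) — all W, so L
(3,1): →(2,1)(W), (1,1)(W) — all W, so L
(3,2): →(2,2)(W), (1,2)(W) — all W, so L
(3,3): →(2,3)(W), (1,3)(W) — all W, so L
(4,4): →(3,4)(W), (2,4)(W), (0,4)(W), (4,0)(W) — all W, so L
(4,5): →(3,5)(W), (2,5)(W), (0,5)(W), (4,1)(W), (4,0)(W) — all W, so L
(4,6): →(3,6)(W), (2,6)(W), (0,6)(W), (4,2)(W), (4,1)(W) — all W, so L
(4,7): →(3,7)(W), (2,7)(W), (0,7)(W), (4,3)(W), (4,2)(W) — all W, so L
(5,8): →(4,8)(W), (3,8)(W), (1,8)(W), (5,4)(W), (5,3)(W) — all W, so L
(6,0): →(5,0)(W), (4,0)(W), (2,0)(W) — all W, so L
(6,1): →(5,1)(W), (4,1)(W), (2,1)(W) — all W, so L
(6,2): →(5,2)(W), (4,2)(W), (2,2)(W) — all W, so L
(6,3): →(5,3)(W), (4,3)(W), (2,3)(W) — all W, so L
(7,4): →(6,4)(W), (5,4)(W), (3,4)(W), (7,0)(W) — all W, so L
(7,5): →(6,5)(W), (5,5)(W), (3,5)(W), (7,1)(W), (7,0)(W) — all W, so L
(7,6): →(6,6)(W), (5,6)(W), (3,6)(W), (7,2)(W), (7,1)(W) — all W, so L
(7,7): →(6,7)(W), (5,7)(W), (3,7)(W), (7,3)(W), (7,2)(W) — all W, so L
Every other cell has at least one move into one of the L cells above, so it is W.
L cells per row: a=0: 4, a=1: 4, a=2: 1, a=3: 4, a=4: 4, a=5: 1, a=6: 4, a=7: 4; total 26.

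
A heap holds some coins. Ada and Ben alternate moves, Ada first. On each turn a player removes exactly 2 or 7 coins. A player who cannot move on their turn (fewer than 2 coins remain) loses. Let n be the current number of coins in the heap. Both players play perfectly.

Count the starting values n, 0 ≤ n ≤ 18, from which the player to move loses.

Compute win/loss labels from the base case upward. A position with no move is L. Any other position is W if it can reach an L in one move, else L.
n=0: no move → L
n=1: no move → L
n=2: W (go to 0, an L position)
n=3: W (go to 1, an L position)
n=4: L (sole option 2(W) is W)
n=5: L (sole option 3(W) is W)
n=6: W (go to 4, an L position)
n=7: W (go to 5, an L position)
n=8: W (go to 1, an L position)
n=9: L (options 7(W), 2(W) are all W)
n=10: L (options 8(W), 3(W) are all W)
n=11: W (go to 9, an L position)
n=12: W (go to 10, an L position)
n=13: L (options 11(W), 6(W) are all W)
n=14: L (options 12(W), 7(W) are all W)
n=15: W (go to 13, an L position)
n=16: W (go to 14, an L position)
n=17: W (go to 10, an L position)
n=18: L (options 16(W), 11(W) are all W)
L entries with 0 ≤ n ≤ 18: n = 0, 1, 4, 5, 9, 10, 13, 14, 18; that makes 9.

9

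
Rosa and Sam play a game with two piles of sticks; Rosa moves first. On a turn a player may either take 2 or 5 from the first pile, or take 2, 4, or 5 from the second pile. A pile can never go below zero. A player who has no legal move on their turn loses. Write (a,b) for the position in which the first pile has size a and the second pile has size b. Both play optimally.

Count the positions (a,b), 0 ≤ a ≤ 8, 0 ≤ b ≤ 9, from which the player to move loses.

31

Build the W/L table. Terminal = L. A non-terminal position is W if it has a move to some L; otherwise it is L.
Every move lowers a or b (never raises either), so fill the grid row by row in increasing a, and left to right within a row: each cell's successors are then already labelled.
      b=0  b=1  b=2  b=3  b=4  b=5  b=6  b=7  b=8  b=9
a=0:    L    L    W    W    W    W    W    L    L    W
a=1:    L    L    W    W    W    W    W    L    L    W
a=2:    W    W    L    L    W    W    W    W    W    L
a=3:    W    W    L    L    W    W    W    W    W    L
a=4:    L    L    W    W    W    W    W    L    L    W
a=5:    W    W    W    W    L    L    W    W    W    W
a=6:    W    W    L    L    W    W    W    W    W    L
a=7:    L    L    W    W    W    W    W    L    L    W
a=8:    L    L    W    W    W    W    W    L    L    W
Cells with no legal move (terminal, hence L): (0,0), (0,1), (1,0), (1,1).
The remaining L cells, each justified by listing all of its moves:
(0,7): only reaches (0,5)(W), (0,3)(W), (0,2)(W), all W → L
(0,8): only reaches (0,6)(W), (0,4)(W), (0,3)(W), all W → L
(1,7): only reaches (1,5)(W), (1,3)(W), (1,2)(W), all W → L
(1,8): only reaches (1,6)(W), (1,4)(W), (1,3)(W), all W → L
(2,2): only reaches (0,2)(W), (2,0)(W), all W → L
(2,3): only reaches (0,3)(W), (2,1)(W), all W → L
(2,9): only reaches (0,9)(W), (2,7)(W), (2,5)(W), (2,4)(W), all W → L
(3,2): only reaches (1,2)(W), (3,0)(W), all W → L
(3,3): only reaches (1,3)(W), (3,1)(W), all W → L
(3,9): only reaches (1,9)(W), (3,7)(W), (3,5)(W), (3,4)(W), all W → L
(4,0): only reaches (2,0)(W), which is W → L
(4,1): only reaches (2,1)(W), which is W → L
(4,7): only reaches (2,7)(W), (4,5)(W), (4,3)(W), (4,2)(W), all W → L
(4,8): only reaches (2,8)(W), (4,6)(W), (4,4)(W), (4,3)(W), all W → L
(5,4): only reaches (3,4)(W), (0,4)(W), (5,2)(W), (5,0)(W), all W → L
(5,5): only reaches (3,5)(W), (0,5)(W), (5,3)(W), (5,1)(W), (5,0)(W), all W → L
(6,2): only reaches (4,2)(W), (1,2)(W), (6,0)(W), all W → L
(6,3): only reaches (4,3)(W), (1,3)(W), (6,1)(W), all W → L
(6,9): only reaches (4,9)(W), (1,9)(W), (6,7)(W), (6,5)(W), (6,4)(W), all W → L
(7,0): only reaches (5,0)(W), (2,0)(W), all W → L
(7,1): only reaches (5,1)(W), (2,1)(W), all W → L
(7,7): only reaches (5,7)(W), (2,7)(W), (7,5)(W), (7,3)(W), (7,2)(W), all W → L
(7,8): only reaches (5,8)(W), (2,8)(W), (7,6)(W), (7,4)(W), (7,3)(W), all W → L
(8,0): only reaches (6,0)(W), (3,0)(W), all W → L
(8,1): only reaches (6,1)(W), (3,1)(W), all W → L
(8,7): only reaches (6,7)(W), (3,7)(W), (8,5)(W), (8,3)(W), (8,2)(W), all W → L
(8,8): only reaches (6,8)(W), (3,8)(W), (8,6)(W), (8,4)(W), (8,3)(W), all W → L
Every other cell has at least one move into one of the L cells above, so it is W.
L cells per row: a=0: 4, a=1: 4, a=2: 3, a=3: 3, a=4: 4, a=5: 2, a=6: 3, a=7: 4, a=8: 4; total 31.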